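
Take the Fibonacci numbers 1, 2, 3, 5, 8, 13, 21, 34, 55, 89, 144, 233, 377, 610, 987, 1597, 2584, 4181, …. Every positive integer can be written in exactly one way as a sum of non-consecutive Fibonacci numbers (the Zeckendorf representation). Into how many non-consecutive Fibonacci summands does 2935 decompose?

5

Repeatedly subtract the largest Fibonacci number that fits:
2584 ≤ 2935 < 4181, so take 2584; remainder 351
233 ≤ 351 < 377, so take 233; remainder 118
89 ≤ 118 < 144, so take 89; remainder 29
21 ≤ 29 < 34, so take 21; remainder 8
8 ≤ 8 < 13, so take 8; remainder 0
2935 = 2584 + 233 + 89 + 21 + 8, which has 5 terms.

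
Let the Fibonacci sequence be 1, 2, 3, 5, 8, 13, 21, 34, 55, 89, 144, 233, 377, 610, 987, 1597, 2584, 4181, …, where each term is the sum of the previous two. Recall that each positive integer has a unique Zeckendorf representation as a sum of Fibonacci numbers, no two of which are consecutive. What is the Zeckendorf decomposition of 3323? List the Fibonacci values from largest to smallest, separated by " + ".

Greedy algorithm:
largest Fibonacci ≤ 3323 is 2584; 3323 − 2584 = 739
largest Fibonacci ≤ 739 is 610; 739 − 610 = 129
largest Fibonacci ≤ 129 is 89; 129 − 89 = 40
largest Fibonacci ≤ 40 is 34; 40 − 34 = 6
largest Fibonacci ≤ 6 is 5; 6 − 5 = 1
largest Fibonacci ≤ 1 is 1; 1 − 1 = 0
So 3323 = 2584 + 610 + 89 + 34 + 5 + 1, with no two terms consecutive in the sequence.

2584 + 610 + 89 + 34 + 5 + 1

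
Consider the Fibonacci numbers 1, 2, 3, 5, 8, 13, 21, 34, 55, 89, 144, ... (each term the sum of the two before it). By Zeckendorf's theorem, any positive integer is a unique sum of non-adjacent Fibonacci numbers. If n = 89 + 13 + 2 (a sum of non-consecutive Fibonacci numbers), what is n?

104

89 + 13 + 2 = 104.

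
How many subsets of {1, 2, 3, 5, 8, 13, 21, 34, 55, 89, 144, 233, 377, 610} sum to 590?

590 = 377+144+55+13+1 = 377+144+55+8+5+1 = 377+144+34+21+13+1 = 377+144+55+8+3+2+1 = 377+144+34+21+8+5+1 = … (7 more), for 12 in all.

12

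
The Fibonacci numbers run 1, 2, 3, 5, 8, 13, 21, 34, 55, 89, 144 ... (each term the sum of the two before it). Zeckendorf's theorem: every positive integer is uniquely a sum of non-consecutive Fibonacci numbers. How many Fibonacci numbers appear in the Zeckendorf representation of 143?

largest Fibonacci ≤ 143 is 89; 143 − 89 = 54
largest Fibonacci ≤ 54 is 34; 54 − 34 = 20
largest Fibonacci ≤ 20 is 13; 20 − 13 = 7
largest Fibonacci ≤ 7 is 5; 7 − 5 = 2
largest Fibonacci ≤ 2 is 2; 2 − 2 = 0
143 = 89 + 34 + 13 + 5 + 2, which has 5 terms.

5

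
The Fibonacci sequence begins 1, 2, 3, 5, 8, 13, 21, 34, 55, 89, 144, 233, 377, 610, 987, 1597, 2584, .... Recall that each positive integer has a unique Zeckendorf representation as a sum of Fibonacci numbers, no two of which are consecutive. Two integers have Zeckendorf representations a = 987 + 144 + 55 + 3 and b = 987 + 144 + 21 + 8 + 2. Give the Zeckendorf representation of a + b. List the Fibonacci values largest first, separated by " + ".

1597 + 610 + 144

The two numbers are 1189 and 1162, so their sum is 2351.
Greedily peel off the largest Fibonacci term at each step:
2351: greatest Fibonacci not exceeding it is 1597, leaving 754
754: greatest Fibonacci not exceeding it is 610, leaving 144
144: greatest Fibonacci not exceeding it is 144, leaving 0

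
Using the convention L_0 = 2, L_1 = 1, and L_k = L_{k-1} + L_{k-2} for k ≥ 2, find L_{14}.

843

Iterating the recurrence up to L_{6} = 18 and L_{5} = 11:
L_{7} = L_{6} + L_{5} = 18 + 11 = 29
L_{8} = L_{7} + L_{6} = 29 + 18 = 47
L_{9} = L_{8} + L_{7} = 47 + 29 = 76
L_{10} = L_{9} + L_{8} = 76 + 47 = 123
L_{11} = L_{10} + L_{9} = 123 + 76 = 199
L_{12} = L_{11} + L_{10} = 199 + 123 = 322
L_{13} = L_{12} + L_{11} = 322 + 199 = 521
L_{14} = L_{13} + L_{12} = 521 + 322 = 843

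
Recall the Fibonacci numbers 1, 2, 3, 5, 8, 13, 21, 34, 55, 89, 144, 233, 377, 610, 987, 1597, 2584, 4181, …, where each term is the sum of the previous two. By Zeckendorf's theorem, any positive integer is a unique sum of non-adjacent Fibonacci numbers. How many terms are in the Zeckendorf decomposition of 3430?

3430 − 2584 = 846
846 − 610 = 236
236 − 233 = 3
3 − 3 = 0
3430 = 2584 + 610 + 233 + 3, which has 4 terms.

4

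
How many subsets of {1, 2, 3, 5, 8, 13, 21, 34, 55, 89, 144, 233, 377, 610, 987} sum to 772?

Each representation comes from the Zeckendorf form by replacing some F_k with F_{k−1} + F_{k−2} where possible.
772 = 610+144+13+5 = 610+144+13+3+2 = 610+89+55+13+5 = 377+233+144+13+5 = 610+144+8+5+3+2 = … (13 more), for 18 in all.

18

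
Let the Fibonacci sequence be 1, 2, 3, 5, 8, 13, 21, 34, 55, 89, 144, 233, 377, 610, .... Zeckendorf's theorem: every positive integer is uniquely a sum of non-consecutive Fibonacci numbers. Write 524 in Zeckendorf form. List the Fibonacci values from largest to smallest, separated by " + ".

Repeatedly subtract the largest Fibonacci number that fits:
524 − 377 = 147
147 − 144 = 3
3 − 3 = 0
So 524 = 377 + 144 + 3, with no two terms consecutive in the sequence.

377 + 144 + 3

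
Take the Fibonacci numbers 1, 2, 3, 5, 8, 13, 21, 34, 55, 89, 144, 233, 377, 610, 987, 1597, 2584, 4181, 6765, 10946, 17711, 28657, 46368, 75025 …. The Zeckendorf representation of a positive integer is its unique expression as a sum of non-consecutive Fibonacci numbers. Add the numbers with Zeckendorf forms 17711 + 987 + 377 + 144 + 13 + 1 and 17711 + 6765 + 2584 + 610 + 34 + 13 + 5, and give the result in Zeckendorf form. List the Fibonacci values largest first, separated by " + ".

The two numbers are 19233 and 27722, so their sum is 46955.
46955 − 46368 = 587
587 − 377 = 210
210 − 144 = 66
66 − 55 = 11
11 − 8 = 3
3 − 3 = 0

46368 + 377 + 144 + 55 + 8 + 3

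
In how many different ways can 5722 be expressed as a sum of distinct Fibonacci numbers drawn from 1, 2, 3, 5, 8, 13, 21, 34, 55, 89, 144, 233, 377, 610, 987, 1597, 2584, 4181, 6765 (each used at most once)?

5722 = 4181+987+377+144+21+8+3+1 = 4181+987+377+89+55+21+8+3+1 = 2584+1597+987+377+144+21+8+3+1 = 4181+987+233+144+89+55+21+8+3+1 = 2584+1597+987+377+89+55+21+8+3+1 = … (3 more), for 8 in all.

8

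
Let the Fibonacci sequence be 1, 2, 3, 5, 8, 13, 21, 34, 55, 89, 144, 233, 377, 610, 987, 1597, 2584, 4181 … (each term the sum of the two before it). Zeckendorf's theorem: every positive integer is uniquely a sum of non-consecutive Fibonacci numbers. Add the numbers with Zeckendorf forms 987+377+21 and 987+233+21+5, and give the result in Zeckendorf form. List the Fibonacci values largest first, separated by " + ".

2584 + 34 + 13

The two numbers are 1385 and 1246, so their sum is 2631.
Repeatedly subtract the largest Fibonacci number that fits:
subtract 2584 from 2631: 47 remains
subtract 34 from 47: 13 remains
subtract 13 from 13: 0 remains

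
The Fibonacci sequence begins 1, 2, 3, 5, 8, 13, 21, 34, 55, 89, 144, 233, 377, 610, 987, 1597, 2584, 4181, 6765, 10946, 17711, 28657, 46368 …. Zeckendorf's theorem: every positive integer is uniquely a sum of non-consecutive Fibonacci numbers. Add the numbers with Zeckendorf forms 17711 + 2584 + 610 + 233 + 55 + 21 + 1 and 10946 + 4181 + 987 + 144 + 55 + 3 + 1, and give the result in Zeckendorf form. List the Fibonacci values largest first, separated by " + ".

The two numbers are 21215 and 16317, so their sum is 37532.
Repeatedly subtract the largest Fibonacci number that fits:
subtract 28657 from 37532: 8875 remains
subtract 6765 from 8875: 2110 remains
subtract 1597 from 2110: 513 remains
subtract 377 from 513: 136 remains
subtract 89 from 136: 47 remains
subtract 34 from 47: 13 remains
subtract 13 from 13: 0 remains

28657 + 6765 + 1597 + 377 + 89 + 34 + 13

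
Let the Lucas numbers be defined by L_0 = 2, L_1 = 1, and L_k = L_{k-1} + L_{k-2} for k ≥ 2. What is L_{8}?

47

L_{2} = L_{1} + L_{0} = 1 + 2 = 3
L_{3} = L_{2} + L_{1} = 3 + 1 = 4
L_{4} = L_{3} + L_{2} = 4 + 3 = 7
L_{5} = L_{4} + L_{3} = 7 + 4 = 11
L_{6} = L_{5} + L_{4} = 11 + 7 = 18
L_{7} = L_{6} + L_{5} = 18 + 11 = 29
L_{8} = L_{7} + L_{6} = 29 + 18 = 47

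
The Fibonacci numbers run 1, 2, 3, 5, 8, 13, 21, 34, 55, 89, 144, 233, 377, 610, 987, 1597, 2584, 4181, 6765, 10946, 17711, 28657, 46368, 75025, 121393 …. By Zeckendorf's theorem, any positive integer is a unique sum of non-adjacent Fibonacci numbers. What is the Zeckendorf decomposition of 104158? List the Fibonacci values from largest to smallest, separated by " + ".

75025 + 28657 + 377 + 89 + 8 + 2

largest Fibonacci ≤ 104158 is 75025; 104158 − 75025 = 29133
largest Fibonacci ≤ 29133 is 28657; 29133 − 28657 = 476
largest Fibonacci ≤ 476 is 377; 476 − 377 = 99
largest Fibonacci ≤ 99 is 89; 99 − 89 = 10
largest Fibonacci ≤ 10 is 8; 10 − 8 = 2
largest Fibonacci ≤ 2 is 2; 2 − 2 = 0
So 104158 = 75025 + 28657 + 377 + 89 + 8 + 2, with no two terms consecutive in the sequence.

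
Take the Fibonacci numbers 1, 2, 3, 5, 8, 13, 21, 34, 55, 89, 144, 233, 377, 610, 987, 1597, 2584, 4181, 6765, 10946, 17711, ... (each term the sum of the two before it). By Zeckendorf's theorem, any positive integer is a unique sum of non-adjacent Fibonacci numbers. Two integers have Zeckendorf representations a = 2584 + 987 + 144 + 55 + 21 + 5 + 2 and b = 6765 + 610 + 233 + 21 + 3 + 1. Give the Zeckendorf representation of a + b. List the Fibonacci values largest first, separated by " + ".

10946 + 377 + 89 + 13 + 5 + 1

The two numbers are 3798 and 7633, so their sum is 11431.
Greedily peel off the largest Fibonacci term at each step:
subtract 10946 from 11431: 485 remains
subtract 377 from 485: 108 remains
subtract 89 from 108: 19 remains
subtract 13 from 19: 6 remains
subtract 5 from 6: 1 remains
subtract 1 from 1: 0 remains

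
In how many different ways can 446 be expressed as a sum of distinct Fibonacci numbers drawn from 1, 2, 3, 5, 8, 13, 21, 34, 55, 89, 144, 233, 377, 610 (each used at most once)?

Each representation comes from the Zeckendorf form by replacing some F_k with F_{k−1} + F_{k−2} where possible.
446 = 377+55+13+1 = 377+55+8+5+1 = 377+34+21+13+1 = 233+144+55+13+1 = 377+55+8+3+2+1 = … (10 more), for 15 in all.

15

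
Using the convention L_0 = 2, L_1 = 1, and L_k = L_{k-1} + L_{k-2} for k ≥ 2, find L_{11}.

199

Iterating the recurrence up to L_{5} = 11 and L_{4} = 7:
L_{6} = L_{5} + L_{4} = 11 + 7 = 18
L_{7} = L_{6} + L_{5} = 18 + 11 = 29
L_{8} = L_{7} + L_{6} = 29 + 18 = 47
L_{9} = L_{8} + L_{7} = 47 + 29 = 76
L_{10} = L_{9} + L_{8} = 76 + 47 = 123
L_{11} = L_{10} + L_{9} = 123 + 76 = 199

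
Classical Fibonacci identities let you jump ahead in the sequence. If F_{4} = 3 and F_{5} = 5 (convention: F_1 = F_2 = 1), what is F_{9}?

34

By F_{2k+1} = F_k² + F_{k+1}²: F_{9} = 3² + 5² = 9 + 25 = 34.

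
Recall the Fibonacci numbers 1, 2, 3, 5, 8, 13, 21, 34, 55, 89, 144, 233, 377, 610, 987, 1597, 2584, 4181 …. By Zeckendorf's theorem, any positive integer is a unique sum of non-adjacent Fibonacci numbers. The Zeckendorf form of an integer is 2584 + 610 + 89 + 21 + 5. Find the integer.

2584 + 610 + 89 + 21 + 5 = 3309.

3309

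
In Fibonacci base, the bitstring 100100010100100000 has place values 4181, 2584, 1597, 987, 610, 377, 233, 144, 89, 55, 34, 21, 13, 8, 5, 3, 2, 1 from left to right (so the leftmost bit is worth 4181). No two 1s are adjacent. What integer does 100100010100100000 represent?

Summing the place values of the 1 bits: 4181 + 987 + 144 + 55 + 13 = 5380.

5380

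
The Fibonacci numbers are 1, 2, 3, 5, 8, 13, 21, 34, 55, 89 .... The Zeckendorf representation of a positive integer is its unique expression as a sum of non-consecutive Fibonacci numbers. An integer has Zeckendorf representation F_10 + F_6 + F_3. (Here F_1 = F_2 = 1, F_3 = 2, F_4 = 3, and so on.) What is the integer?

F_10 + F_6 + F_3 = 55 + 8 + 2 = 65.

65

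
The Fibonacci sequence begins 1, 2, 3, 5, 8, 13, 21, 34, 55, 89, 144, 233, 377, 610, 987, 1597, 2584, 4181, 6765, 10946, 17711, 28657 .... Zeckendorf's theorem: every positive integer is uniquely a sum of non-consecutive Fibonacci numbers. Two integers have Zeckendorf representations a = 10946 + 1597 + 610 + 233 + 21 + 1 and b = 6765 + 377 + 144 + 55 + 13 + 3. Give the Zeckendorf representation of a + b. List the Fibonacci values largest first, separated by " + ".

The two numbers are 13408 and 7357, so their sum is 20765.
Greedy algorithm:
subtract 17711 from 20765: 3054 remains
subtract 2584 from 3054: 470 remains
subtract 377 from 470: 93 remains
subtract 89 from 93: 4 remains
subtract 3 from 4: 1 remains
subtract 1 from 1: 0 remains

17711 + 2584 + 377 + 89 + 3 + 1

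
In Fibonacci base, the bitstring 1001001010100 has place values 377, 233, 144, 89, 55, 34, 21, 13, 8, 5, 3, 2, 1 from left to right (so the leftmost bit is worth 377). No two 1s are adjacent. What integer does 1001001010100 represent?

498

Summing the place values of the 1 bits: 377 + 89 + 21 + 8 + 3 = 498.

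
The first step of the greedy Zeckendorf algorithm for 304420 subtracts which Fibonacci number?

196418 ≤ 304420 < 317811, so the largest Fibonacci number not exceeding 304420 is 196418.

196418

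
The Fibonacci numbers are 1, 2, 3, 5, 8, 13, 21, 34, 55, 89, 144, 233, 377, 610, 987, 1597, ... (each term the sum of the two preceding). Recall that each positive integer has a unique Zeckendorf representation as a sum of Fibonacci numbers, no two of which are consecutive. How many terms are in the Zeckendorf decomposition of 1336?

1336: greatest Fibonacci not exceeding it is 987, leaving 349
349: greatest Fibonacci not exceeding it is 233, leaving 116
116: greatest Fibonacci not exceeding it is 89, leaving 27
27: greatest Fibonacci not exceeding it is 21, leaving 6
6: greatest Fibonacci not exceeding it is 5, leaving 1
1: greatest Fibonacci not exceeding it is 1, leaving 0
1336 = 987 + 233 + 89 + 21 + 5 + 1, which has 6 terms.

6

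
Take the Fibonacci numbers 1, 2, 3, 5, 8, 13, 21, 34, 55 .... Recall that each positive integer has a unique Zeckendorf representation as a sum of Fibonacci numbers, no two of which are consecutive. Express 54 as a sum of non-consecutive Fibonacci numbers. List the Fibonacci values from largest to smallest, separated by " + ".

34 + 13 + 5 + 2

54: greatest Fibonacci not exceeding it is 34, leaving 20
20: greatest Fibonacci not exceeding it is 13, leaving 7
7: greatest Fibonacci not exceeding it is 5, leaving 2
2: greatest Fibonacci not exceeding it is 2, leaving 0
So 54 = 34 + 13 + 5 + 2, with no two terms consecutive in the sequence.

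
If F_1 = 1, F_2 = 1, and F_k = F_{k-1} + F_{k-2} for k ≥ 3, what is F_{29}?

Iterating the recurrence up to F_{25} = 75025 and F_{24} = 46368:
F_{26} = F_{25} + F_{24} = 75025 + 46368 = 121393
F_{27} = F_{26} + F_{25} = 121393 + 75025 = 196418
F_{28} = F_{27} + F_{26} = 196418 + 121393 = 317811
F_{29} = F_{28} + F_{27} = 317811 + 196418 = 514229

514229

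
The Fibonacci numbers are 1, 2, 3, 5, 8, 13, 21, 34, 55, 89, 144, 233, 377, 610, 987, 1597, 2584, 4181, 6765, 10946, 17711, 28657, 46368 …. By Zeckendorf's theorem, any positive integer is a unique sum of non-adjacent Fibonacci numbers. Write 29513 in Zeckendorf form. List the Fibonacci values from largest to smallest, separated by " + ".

subtract 28657 from 29513: 856 remains
subtract 610 from 856: 246 remains
subtract 233 from 246: 13 remains
subtract 13 from 13: 0 remains
So 29513 = 28657 + 610 + 233 + 13, with no two terms consecutive in the sequence.

28657 + 610 + 233 + 13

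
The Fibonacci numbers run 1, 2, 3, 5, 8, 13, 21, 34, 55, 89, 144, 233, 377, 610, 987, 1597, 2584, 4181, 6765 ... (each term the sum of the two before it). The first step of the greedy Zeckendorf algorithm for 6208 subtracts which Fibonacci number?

4181

4181 ≤ 6208 < 6765, so the largest Fibonacci number not exceeding 6208 is 4181.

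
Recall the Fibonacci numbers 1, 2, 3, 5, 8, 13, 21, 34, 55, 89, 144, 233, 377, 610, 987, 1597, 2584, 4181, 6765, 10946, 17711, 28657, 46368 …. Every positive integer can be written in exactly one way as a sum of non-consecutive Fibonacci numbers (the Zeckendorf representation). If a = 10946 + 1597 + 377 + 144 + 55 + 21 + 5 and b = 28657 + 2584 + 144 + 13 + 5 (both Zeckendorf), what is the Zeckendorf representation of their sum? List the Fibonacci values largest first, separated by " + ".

The two numbers are 13145 and 31403, so their sum is 44548.
subtract 28657 from 44548: 15891 remains
subtract 10946 from 15891: 4945 remains
subtract 4181 from 4945: 764 remains
subtract 610 from 764: 154 remains
subtract 144 from 154: 10 remains
subtract 8 from 10: 2 remains
subtract 2 from 2: 0 remains

28657 + 10946 + 4181 + 610 + 144 + 8 + 2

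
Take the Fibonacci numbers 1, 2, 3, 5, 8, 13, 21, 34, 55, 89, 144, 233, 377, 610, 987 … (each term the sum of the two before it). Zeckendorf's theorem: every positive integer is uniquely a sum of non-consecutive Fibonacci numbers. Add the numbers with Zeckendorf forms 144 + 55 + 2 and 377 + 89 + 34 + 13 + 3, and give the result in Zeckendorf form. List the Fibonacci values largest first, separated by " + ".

610 + 89 + 13 + 5

The two numbers are 201 and 516, so their sum is 717.
Greedily peel off the largest Fibonacci term at each step:
717: greatest Fibonacci not exceeding it is 610, leaving 107
107: greatest Fibonacci not exceeding it is 89, leaving 18
18: greatest Fibonacci not exceeding it is 13, leaving 5
5: greatest Fibonacci not exceeding it is 5, leaving 0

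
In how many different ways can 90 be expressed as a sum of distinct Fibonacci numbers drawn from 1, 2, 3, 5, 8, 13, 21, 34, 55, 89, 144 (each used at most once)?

Each representation comes from the Zeckendorf form by replacing some F_k with F_{k−1} + F_{k−2} where possible.
90 = 89+1 = 55+34+1 = 55+21+13+1 = 55+21+8+5+1 = … (1 more), for 5 in all.

5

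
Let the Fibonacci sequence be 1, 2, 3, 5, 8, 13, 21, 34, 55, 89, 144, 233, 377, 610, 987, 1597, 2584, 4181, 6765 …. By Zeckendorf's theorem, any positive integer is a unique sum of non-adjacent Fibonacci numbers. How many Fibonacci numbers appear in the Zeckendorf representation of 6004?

7

Repeatedly subtract the largest Fibonacci number that fits:
take 4181 (≤ 6004); 6004 − 4181 = 1823
take 1597 (≤ 1823); 1823 − 1597 = 226
take 144 (≤ 226); 226 − 144 = 82
take 55 (≤ 82); 82 − 55 = 27
take 21 (≤ 27); 27 − 21 = 6
take 5 (≤ 6); 6 − 5 = 1
take 1 (≤ 1); 1 − 1 = 0
6004 = 4181 + 1597 + 144 + 55 + 21 + 5 + 1, which has 7 terms.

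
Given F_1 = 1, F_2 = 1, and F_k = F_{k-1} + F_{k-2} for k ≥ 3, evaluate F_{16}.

987

Iterating the recurrence up to F_{12} = 144 and F_{11} = 89:
F_{13} = F_{12} + F_{11} = 144 + 89 = 233
F_{14} = F_{13} + F_{12} = 233 + 144 = 377
F_{15} = F_{14} + F_{13} = 377 + 233 = 610
F_{16} = F_{15} + F_{14} = 610 + 377 = 987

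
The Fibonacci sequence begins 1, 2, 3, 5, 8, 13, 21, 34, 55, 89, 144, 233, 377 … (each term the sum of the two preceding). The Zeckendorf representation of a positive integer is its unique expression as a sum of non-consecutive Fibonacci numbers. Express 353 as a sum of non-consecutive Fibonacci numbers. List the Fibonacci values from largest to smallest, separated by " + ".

233 + 89 + 21 + 8 + 2

Greedy algorithm:
353 − 233 = 120
120 − 89 = 31
31 − 21 = 10
10 − 8 = 2
2 − 2 = 0
So 353 = 233 + 89 + 21 + 8 + 2, with no two terms consecutive in the sequence.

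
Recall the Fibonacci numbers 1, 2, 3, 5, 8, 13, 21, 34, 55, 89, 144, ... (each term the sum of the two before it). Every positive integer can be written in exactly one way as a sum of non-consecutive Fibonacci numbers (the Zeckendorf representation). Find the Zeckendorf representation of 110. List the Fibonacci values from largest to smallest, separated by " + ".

Greedily peel off the largest Fibonacci term at each step:
110 − 89 = 21
21 − 21 = 0
So 110 = 89 + 21, with no two terms consecutive in the sequence.

89 + 21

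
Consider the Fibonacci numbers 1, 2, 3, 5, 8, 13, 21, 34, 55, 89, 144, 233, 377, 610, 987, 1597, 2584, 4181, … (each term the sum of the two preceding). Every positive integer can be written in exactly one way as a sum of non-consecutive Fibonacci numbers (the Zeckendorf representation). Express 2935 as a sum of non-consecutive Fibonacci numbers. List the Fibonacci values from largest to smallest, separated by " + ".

Greedily peel off the largest Fibonacci term at each step:
2935 − 2584 = 351
351 − 233 = 118
118 − 89 = 29
29 − 21 = 8
8 − 8 = 0
So 2935 = 2584 + 233 + 89 + 21 + 8, with no two terms consecutive in the sequence.

2584 + 233 + 89 + 21 + 8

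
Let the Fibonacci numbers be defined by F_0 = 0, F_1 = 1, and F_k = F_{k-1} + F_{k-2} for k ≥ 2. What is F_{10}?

55

Iterating the recurrence up to F_{2} = 1 and F_{1} = 1:
F_{3} = F_{2} + F_{1} = 1 + 1 = 2
F_{4} = F_{3} + F_{2} = 2 + 1 = 3
F_{5} = F_{4} + F_{3} = 3 + 2 = 5
F_{6} = F_{5} + F_{4} = 5 + 3 = 8
F_{7} = F_{6} + F_{5} = 8 + 5 = 13
F_{8} = F_{7} + F_{6} = 13 + 8 = 21
F_{9} = F_{8} + F_{7} = 21 + 13 = 34
F_{10} = F_{9} + F_{8} = 34 + 21 = 55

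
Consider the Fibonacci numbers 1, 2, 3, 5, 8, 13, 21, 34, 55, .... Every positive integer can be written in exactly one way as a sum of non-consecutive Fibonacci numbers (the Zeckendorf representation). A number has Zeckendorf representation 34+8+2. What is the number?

34+8+2 = 44.

44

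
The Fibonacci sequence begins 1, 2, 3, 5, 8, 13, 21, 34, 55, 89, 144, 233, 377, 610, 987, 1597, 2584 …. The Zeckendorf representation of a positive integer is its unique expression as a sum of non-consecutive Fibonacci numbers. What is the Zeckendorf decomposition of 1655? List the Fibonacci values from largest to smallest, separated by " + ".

1655: greatest Fibonacci not exceeding it is 1597, leaving 58
58: greatest Fibonacci not exceeding it is 55, leaving 3
3: greatest Fibonacci not exceeding it is 3, leaving 0
So 1655 = 1597 + 55 + 3, with no two terms consecutive in the sequence.

1597 + 55 + 3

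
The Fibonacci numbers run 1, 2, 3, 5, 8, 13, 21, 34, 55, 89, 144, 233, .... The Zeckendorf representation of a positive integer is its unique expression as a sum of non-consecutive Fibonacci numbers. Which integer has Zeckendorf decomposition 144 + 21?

165

144 + 21 = 165.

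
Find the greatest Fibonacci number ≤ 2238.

1597

1597 ≤ 2238 < 2584, so the largest Fibonacci number not exceeding 2238 is 1597.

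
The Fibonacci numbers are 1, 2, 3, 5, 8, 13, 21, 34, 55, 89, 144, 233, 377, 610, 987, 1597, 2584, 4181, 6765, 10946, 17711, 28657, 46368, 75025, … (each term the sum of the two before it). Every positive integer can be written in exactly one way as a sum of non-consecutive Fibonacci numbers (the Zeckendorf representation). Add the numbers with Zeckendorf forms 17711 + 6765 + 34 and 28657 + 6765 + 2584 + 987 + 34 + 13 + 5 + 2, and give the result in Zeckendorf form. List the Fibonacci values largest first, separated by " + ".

The two numbers are 24510 and 39047, so their sum is 63557.
Greedily peel off the largest Fibonacci term at each step:
take 46368 (≤ 63557); 63557 − 46368 = 17189
take 10946 (≤ 17189); 17189 − 10946 = 6243
take 4181 (≤ 6243); 6243 − 4181 = 2062
take 1597 (≤ 2062); 2062 − 1597 = 465
take 377 (≤ 465); 465 − 377 = 88
take 55 (≤ 88); 88 − 55 = 33
take 21 (≤ 33); 33 − 21 = 12
take 8 (≤ 12); 12 − 8 = 4
take 3 (≤ 4); 4 − 3 = 1
take 1 (≤ 1); 1 − 1 = 0

46368 + 10946 + 4181 + 1597 + 377 + 55 + 21 + 8 + 3 + 1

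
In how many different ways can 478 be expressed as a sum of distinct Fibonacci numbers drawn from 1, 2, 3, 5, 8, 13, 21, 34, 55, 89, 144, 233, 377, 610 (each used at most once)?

478 = 377+89+8+3+1 = 377+55+34+8+3+1 = 233+144+89+8+3+1 = 377+55+21+13+8+3+1 = … (2 more), for 6 in all.

6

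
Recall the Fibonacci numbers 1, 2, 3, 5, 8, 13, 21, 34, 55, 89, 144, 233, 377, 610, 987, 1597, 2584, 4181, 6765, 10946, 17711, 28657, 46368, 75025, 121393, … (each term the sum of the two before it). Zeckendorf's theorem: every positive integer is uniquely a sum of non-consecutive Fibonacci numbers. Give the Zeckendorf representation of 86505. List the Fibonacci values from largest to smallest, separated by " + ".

86505 − 75025 = 11480
11480 − 10946 = 534
534 − 377 = 157
157 − 144 = 13
13 − 13 = 0
So 86505 = 75025 + 10946 + 377 + 144 + 13, with no two terms consecutive in the sequence.

75025 + 10946 + 377 + 144 + 13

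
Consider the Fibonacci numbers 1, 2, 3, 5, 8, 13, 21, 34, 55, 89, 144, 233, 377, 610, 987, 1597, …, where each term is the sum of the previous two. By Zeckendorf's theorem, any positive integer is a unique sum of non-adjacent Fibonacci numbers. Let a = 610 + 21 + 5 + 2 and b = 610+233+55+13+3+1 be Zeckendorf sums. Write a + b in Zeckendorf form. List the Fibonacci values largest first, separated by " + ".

987 + 377 + 144 + 34 + 8 + 3

The two numbers are 638 and 915, so their sum is 1553.
987 ≤ 1553 < 1597, so take 987; remainder 566
377 ≤ 566 < 610, so take 377; remainder 189
144 ≤ 189 < 233, so take 144; remainder 45
34 ≤ 45 < 55, so take 34; remainder 11
8 ≤ 11 < 13, so take 8; remainder 3
3 ≤ 3 < 5, so take 3; remainder 0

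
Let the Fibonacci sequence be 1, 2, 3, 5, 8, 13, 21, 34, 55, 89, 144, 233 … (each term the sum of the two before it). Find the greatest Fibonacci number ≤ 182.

144

144 ≤ 182 < 233, so the largest Fibonacci number not exceeding 182 is 144.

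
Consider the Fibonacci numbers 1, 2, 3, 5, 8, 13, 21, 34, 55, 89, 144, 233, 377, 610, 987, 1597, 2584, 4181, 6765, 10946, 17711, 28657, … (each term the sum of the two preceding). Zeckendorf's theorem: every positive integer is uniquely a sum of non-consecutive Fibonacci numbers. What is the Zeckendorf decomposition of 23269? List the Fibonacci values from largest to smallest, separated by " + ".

Greedily peel off the largest Fibonacci term at each step:
23269: greatest Fibonacci not exceeding it is 17711, leaving 5558
5558: greatest Fibonacci not exceeding it is 4181, leaving 1377
1377: greatest Fibonacci not exceeding it is 987, leaving 390
390: greatest Fibonacci not exceeding it is 377, leaving 13
13: greatest Fibonacci not exceeding it is 13, leaving 0
So 23269 = 17711 + 4181 + 987 + 377 + 13, with no two terms consecutive in the sequence.

17711 + 4181 + 987 + 377 + 13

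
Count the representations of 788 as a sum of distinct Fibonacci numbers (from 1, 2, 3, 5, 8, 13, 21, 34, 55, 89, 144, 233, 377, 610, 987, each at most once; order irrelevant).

Starting from the Zeckendorf form and repeatedly splitting a term F_k into F_{k−1} + F_{k−2} (when neither is already used) reaches every representation.
788 = 610+144+34 = 610+144+21+13 = 610+89+55+34 = … (13 more), for 16 in all.

16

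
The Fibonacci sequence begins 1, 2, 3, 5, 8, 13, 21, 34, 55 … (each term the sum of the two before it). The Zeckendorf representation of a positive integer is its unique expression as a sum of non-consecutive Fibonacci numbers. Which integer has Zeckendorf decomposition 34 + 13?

47

34 + 13 = 47.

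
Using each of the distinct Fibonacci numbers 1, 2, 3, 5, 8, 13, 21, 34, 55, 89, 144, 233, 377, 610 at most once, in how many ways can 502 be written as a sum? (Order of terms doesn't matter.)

Starting from the Zeckendorf form and repeatedly splitting a term F_k into F_{k−1} + F_{k−2} (when neither is already used) reaches every representation.
502 = 377+89+34+2 = 377+89+21+13+2 = 233+144+89+34+2 = 377+89+21+8+5+2 = 377+55+34+21+13+2 = … (5 more), for 10 in all.

10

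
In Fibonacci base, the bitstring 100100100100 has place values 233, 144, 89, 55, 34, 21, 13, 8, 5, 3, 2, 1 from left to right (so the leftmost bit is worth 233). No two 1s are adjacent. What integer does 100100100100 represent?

304

Summing the place values of the 1 bits: 233 + 55 + 13 + 3 = 304.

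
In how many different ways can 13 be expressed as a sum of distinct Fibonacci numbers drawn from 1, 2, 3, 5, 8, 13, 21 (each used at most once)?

3

Starting from the Zeckendorf form and repeatedly splitting a term F_k into F_{k−1} + F_{k−2} (when neither is already used) reaches every representation.
13 = 13 = 8+5 = 8+3+2 — 3 representations.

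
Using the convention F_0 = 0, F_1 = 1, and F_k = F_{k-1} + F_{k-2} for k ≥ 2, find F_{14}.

Iterating the recurrence up to F_{7} = 13 and F_{6} = 8:
F_{8} = F_{7} + F_{6} = 13 + 8 = 21
F_{9} = F_{8} + F_{7} = 21 + 13 = 34
F_{10} = F_{9} + F_{8} = 34 + 21 = 55
F_{11} = F_{10} + F_{9} = 55 + 34 = 89
F_{12} = F_{11} + F_{10} = 89 + 55 = 144
F_{13} = F_{12} + F_{11} = 144 + 89 = 233
F_{14} = F_{13} + F_{12} = 233 + 144 = 377

377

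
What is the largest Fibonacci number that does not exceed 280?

233

233 ≤ 280 < 377, so the largest Fibonacci number not exceeding 280 is 233.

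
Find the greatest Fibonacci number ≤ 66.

55

55 ≤ 66 < 89, so the largest Fibonacci number not exceeding 66 is 55.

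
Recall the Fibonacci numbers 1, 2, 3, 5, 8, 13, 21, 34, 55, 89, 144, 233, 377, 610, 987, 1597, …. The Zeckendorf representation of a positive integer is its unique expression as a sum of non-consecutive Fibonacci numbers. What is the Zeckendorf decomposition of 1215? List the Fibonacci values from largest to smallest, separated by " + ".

Repeatedly subtract the largest Fibonacci number that fits:
take 987 (≤ 1215); 1215 − 987 = 228
take 144 (≤ 228); 228 − 144 = 84
take 55 (≤ 84); 84 − 55 = 29
take 21 (≤ 29); 29 − 21 = 8
take 8 (≤ 8); 8 − 8 = 0
So 1215 = 987 + 144 + 55 + 21 + 8, with no two terms consecutive in the sequence.

987 + 144 + 55 + 21 + 8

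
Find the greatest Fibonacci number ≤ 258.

233 ≤ 258 < 377, so the largest Fibonacci number not exceeding 258 is 233.

233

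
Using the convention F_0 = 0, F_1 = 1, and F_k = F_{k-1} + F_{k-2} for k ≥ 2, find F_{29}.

514229

Iterating the recurrence up to F_{21} = 10946 and F_{20} = 6765:
F_{22} = F_{21} + F_{20} = 10946 + 6765 = 17711
F_{23} = F_{22} + F_{21} = 17711 + 10946 = 28657
F_{24} = F_{23} + F_{22} = 28657 + 17711 = 46368
F_{25} = F_{24} + F_{23} = 46368 + 28657 = 75025
F_{26} = F_{25} + F_{24} = 75025 + 46368 = 121393
F_{27} = F_{26} + F_{25} = 121393 + 75025 = 196418
F_{28} = F_{27} + F_{26} = 196418 + 121393 = 317811
F_{29} = F_{28} + F_{27} = 317811 + 196418 = 514229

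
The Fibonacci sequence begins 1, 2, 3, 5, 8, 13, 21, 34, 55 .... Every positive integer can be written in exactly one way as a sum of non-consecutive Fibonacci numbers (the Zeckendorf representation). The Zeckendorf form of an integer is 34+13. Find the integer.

34+13 = 47.

47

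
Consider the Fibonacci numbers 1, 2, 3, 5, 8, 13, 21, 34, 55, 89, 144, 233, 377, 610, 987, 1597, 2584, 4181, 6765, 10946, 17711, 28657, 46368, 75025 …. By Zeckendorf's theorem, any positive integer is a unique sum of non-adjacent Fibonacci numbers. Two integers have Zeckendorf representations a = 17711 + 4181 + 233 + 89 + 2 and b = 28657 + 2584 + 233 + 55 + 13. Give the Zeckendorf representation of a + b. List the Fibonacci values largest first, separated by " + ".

The two numbers are 22216 and 31542, so their sum is 53758.
Greedy algorithm:
46368 ≤ 53758 < 75025, so take 46368; remainder 7390
6765 ≤ 7390 < 10946, so take 6765; remainder 625
610 ≤ 625 < 987, so take 610; remainder 15
13 ≤ 15 < 21, so take 13; remainder 2
2 ≤ 2 < 3, so take 2; remainder 0

46368 + 6765 + 610 + 13 + 2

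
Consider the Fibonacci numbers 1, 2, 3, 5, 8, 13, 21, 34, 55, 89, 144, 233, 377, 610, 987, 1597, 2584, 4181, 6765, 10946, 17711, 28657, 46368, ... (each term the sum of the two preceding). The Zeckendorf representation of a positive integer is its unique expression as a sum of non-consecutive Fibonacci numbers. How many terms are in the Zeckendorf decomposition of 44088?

7

largest Fibonacci ≤ 44088 is 28657; 44088 − 28657 = 15431
largest Fibonacci ≤ 15431 is 10946; 15431 − 10946 = 4485
largest Fibonacci ≤ 4485 is 4181; 4485 − 4181 = 304
largest Fibonacci ≤ 304 is 233; 304 − 233 = 71
largest Fibonacci ≤ 71 is 55; 71 − 55 = 16
largest Fibonacci ≤ 16 is 13; 16 − 13 = 3
largest Fibonacci ≤ 3 is 3; 3 − 3 = 0
44088 = 28657 + 10946 + 4181 + 233 + 55 + 13 + 3, which has 7 terms.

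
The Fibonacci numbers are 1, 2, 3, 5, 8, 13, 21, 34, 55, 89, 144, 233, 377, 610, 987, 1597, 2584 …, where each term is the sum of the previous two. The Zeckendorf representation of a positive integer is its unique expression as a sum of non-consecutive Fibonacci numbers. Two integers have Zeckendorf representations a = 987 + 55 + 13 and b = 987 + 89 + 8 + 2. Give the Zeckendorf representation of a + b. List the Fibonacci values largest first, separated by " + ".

The two numbers are 1055 and 1086, so their sum is 2141.
take 1597 (≤ 2141); 2141 − 1597 = 544
take 377 (≤ 544); 544 − 377 = 167
take 144 (≤ 167); 167 − 144 = 23
take 21 (≤ 23); 23 − 21 = 2
take 2 (≤ 2); 2 − 2 = 0

1597 + 377 + 144 + 21 + 2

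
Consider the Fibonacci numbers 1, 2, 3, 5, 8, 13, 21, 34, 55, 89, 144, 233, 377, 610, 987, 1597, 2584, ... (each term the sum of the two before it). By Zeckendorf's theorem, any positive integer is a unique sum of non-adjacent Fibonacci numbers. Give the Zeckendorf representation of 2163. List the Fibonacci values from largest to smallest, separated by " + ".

2163: greatest Fibonacci not exceeding it is 1597, leaving 566
566: greatest Fibonacci not exceeding it is 377, leaving 189
189: greatest Fibonacci not exceeding it is 144, leaving 45
45: greatest Fibonacci not exceeding it is 34, leaving 11
11: greatest Fibonacci not exceeding it is 8, leaving 3
3: greatest Fibonacci not exceeding it is 3, leaving 0
So 2163 = 1597 + 377 + 144 + 34 + 8 + 3, with no two terms consecutive in the sequence.

1597 + 377 + 144 + 34 + 8 + 3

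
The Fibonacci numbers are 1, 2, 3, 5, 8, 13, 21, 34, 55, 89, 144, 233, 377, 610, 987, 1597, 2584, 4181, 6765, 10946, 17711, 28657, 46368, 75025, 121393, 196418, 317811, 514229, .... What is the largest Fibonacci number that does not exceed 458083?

317811

317811 ≤ 458083 < 514229, so the largest Fibonacci number not exceeding 458083 is 317811.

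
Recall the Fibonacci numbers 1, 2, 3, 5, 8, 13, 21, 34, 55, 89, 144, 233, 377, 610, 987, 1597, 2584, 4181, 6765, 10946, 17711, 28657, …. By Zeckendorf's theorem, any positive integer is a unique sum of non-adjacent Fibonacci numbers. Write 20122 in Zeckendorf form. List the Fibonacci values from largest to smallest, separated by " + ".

17711 + 1597 + 610 + 144 + 55 + 5

Greedily peel off the largest Fibonacci term at each step:
largest Fibonacci ≤ 20122 is 17711; 20122 − 17711 = 2411
largest Fibonacci ≤ 2411 is 1597; 2411 − 1597 = 814
largest Fibonacci ≤ 814 is 610; 814 − 610 = 204
largest Fibonacci ≤ 204 is 144; 204 − 144 = 60
largest Fibonacci ≤ 60 is 55; 60 − 55 = 5
largest Fibonacci ≤ 5 is 5; 5 − 5 = 0
So 20122 = 17711 + 1597 + 610 + 144 + 55 + 5, with no two terms consecutive in the sequence.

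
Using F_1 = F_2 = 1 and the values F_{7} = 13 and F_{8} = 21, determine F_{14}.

377

By the doubling identity F_{2k} = F_k(2F_{k+1} − F_k): F_{14} = 13·(2·21 − 13) = 13·29 = 377.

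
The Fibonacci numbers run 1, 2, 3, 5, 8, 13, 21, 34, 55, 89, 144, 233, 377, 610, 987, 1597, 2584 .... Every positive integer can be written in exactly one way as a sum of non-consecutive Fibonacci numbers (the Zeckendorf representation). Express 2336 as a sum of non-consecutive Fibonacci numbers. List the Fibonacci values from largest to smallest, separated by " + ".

Repeatedly subtract the largest Fibonacci number that fits:
largest Fibonacci ≤ 2336 is 1597; 2336 − 1597 = 739
largest Fibonacci ≤ 739 is 610; 739 − 610 = 129
largest Fibonacci ≤ 129 is 89; 129 − 89 = 40
largest Fibonacci ≤ 40 is 34; 40 − 34 = 6
largest Fibonacci ≤ 6 is 5; 6 − 5 = 1
largest Fibonacci ≤ 1 is 1; 1 − 1 = 0
So 2336 = 1597 + 610 + 89 + 34 + 5 + 1, with no two terms consecutive in the sequence.

1597 + 610 + 89 + 34 + 5 + 1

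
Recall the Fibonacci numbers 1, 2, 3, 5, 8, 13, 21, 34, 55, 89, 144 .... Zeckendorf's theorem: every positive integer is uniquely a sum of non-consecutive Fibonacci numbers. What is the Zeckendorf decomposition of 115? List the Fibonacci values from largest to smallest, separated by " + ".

115 − 89 = 26
26 − 21 = 5
5 − 5 = 0
So 115 = 89 + 21 + 5, with no two terms consecutive in the sequence.

89 + 21 + 5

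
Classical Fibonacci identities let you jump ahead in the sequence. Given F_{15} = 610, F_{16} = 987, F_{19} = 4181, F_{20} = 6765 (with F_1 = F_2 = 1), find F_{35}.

By the addition formula F_{m+n} = F_m F_{n+1} + F_{m−1} F_n with m=20, n=15: F_{35} = 6765·987 + 4181·610 = 6677055 + 2550410 = 9227465.

9227465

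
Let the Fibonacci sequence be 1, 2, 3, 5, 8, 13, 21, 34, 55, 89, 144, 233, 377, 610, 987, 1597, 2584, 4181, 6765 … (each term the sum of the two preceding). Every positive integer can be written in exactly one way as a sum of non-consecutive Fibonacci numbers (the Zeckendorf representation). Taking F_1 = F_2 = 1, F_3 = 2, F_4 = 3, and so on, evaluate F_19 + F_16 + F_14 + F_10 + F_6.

F_19 + F_16 + F_14 + F_10 + F_6 = 4181 + 987 + 377 + 55 + 8 = 5608.

5608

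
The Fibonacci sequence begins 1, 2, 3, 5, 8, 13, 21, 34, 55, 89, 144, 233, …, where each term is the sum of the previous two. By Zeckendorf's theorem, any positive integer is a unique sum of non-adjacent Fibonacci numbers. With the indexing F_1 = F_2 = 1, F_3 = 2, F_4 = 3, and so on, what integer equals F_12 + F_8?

165

F_12 + F_8 = 144 + 21 = 165.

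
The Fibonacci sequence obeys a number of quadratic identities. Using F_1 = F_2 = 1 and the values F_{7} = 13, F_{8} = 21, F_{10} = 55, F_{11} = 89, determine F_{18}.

By the addition formula F_{m+n} = F_m F_{n+1} + F_{m−1} F_n with m=8, n=10: F_{18} = 21·89 + 13·55 = 1869 + 715 = 2584.

2584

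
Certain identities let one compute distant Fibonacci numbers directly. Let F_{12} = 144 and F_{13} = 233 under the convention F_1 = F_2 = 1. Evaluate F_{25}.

75025

By F_{2k+1} = F_k² + F_{k+1}²: F_{25} = 144² + 233² = 20736 + 54289 = 75025.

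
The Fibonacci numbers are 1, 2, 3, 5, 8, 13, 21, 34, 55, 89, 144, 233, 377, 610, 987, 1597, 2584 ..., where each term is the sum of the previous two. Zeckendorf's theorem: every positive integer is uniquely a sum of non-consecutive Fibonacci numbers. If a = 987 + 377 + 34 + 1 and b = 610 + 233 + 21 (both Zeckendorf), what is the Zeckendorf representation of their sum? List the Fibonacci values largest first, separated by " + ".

The two numbers are 1399 and 864, so their sum is 2263.
Repeatedly subtract the largest Fibonacci number that fits:
subtract 1597 from 2263: 666 remains
subtract 610 from 666: 56 remains
subtract 55 from 56: 1 remains
subtract 1 from 1: 0 remains

1597 + 610 + 55 + 1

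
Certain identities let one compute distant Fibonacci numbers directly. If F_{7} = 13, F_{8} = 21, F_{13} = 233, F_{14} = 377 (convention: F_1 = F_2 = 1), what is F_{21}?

10946

By the addition formula F_{m+n} = F_m F_{n+1} + F_{m−1} F_n with m=8, n=13: F_{21} = 21·377 + 13·233 = 7917 + 3029 = 10946.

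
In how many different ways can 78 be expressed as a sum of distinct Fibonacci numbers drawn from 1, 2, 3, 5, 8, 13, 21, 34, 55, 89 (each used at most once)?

Each representation comes from the Zeckendorf form by replacing some F_k with F_{k−1} + F_{k−2} where possible.
78 = 55+21+2 = 55+13+8+2 = 55+13+5+3+2 = … (2 more), for 5 in all.

5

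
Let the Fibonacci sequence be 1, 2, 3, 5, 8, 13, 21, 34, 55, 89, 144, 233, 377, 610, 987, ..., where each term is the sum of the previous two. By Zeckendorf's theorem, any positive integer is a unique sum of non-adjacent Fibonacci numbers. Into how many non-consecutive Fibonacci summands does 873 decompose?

Greedy algorithm:
take 610 (≤ 873); 873 − 610 = 263
take 233 (≤ 263); 263 − 233 = 30
take 21 (≤ 30); 30 − 21 = 9
take 8 (≤ 9); 9 − 8 = 1
take 1 (≤ 1); 1 − 1 = 0
873 = 610 + 233 + 21 + 8 + 1, which has 5 terms.

5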